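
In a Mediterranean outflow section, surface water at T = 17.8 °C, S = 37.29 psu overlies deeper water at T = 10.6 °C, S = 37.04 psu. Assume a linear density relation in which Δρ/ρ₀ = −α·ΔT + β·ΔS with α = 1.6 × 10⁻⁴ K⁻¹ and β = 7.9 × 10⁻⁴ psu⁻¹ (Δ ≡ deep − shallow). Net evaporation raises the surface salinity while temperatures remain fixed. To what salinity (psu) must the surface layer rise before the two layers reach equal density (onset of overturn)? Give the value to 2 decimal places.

38.50 psu

Neutral buoyancy requires −α(T_deep − T_surf) + β(S_deep − S_surf′) = 0.
S_surf′ = S_deep − (α/β)·ΔT = 37.04 − (1.6 × 10⁻⁴/7.9 × 10⁻⁴)·(-7.2) = 38.4982 psu.
Increase required: 38.4982 − 37.29 = 1.2082 psu.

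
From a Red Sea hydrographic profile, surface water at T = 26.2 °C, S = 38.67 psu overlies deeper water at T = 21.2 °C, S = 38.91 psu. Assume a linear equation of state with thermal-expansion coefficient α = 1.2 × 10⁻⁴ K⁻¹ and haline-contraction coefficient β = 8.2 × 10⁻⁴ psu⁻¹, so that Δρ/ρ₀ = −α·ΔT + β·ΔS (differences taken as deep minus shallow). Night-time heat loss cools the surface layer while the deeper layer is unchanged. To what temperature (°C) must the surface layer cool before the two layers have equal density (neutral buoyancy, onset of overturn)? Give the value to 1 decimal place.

19.6 °C

Neutral buoyancy requires Δρ = 0, i.e. −α(T_deep − T_surf′) + β(S_deep − S_surf) = 0.
T_surf′ = T_deep − (β/α)·ΔS = 21.2 − (8.2 × 10⁻⁴/1.2 × 10⁻⁴)·(+0.24) = 19.560 °C.
Cooling required: 26.2 − (19.560) = 6.640 °C.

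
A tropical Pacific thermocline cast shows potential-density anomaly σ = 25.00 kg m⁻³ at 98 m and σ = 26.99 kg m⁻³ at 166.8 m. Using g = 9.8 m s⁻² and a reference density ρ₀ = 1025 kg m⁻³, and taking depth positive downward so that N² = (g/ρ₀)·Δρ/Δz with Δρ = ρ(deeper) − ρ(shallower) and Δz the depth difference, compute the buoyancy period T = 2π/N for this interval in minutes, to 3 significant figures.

Δρ = 1026.99 − 1025.00 = 1.99 kg m⁻³ over Δz = 166.8 − 98 = 68.8 m.
N² = (9.8/1025) × (1.99/68.8) = 2.7655 × 10⁻⁴ s⁻².
N = √(2.7655 × 10⁻⁴) = 0.016630 rad s⁻¹, so T = 2π/N = 377.82 s = 6.2970 min ≈ 6.30 min.
Since Δρ > 0 the layer is stably stratified.

6.30 min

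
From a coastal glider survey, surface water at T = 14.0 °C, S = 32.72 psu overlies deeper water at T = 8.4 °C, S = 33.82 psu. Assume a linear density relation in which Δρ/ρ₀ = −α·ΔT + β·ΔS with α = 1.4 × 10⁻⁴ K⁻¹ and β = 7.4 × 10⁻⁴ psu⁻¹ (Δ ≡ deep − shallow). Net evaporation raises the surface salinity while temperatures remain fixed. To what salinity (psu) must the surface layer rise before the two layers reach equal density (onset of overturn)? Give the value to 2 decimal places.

34.88 psu

Neutral buoyancy requires −α(T_deep − T_surf) + β(S_deep − S_surf′) = 0.
S_surf′ = S_deep − (α/β)·ΔT = 33.82 − (1.4 × 10⁻⁴/7.4 × 10⁻⁴)·(-5.6) = 34.8795 psu.
Increase required: 34.8795 − 32.72 = 2.1595 psu.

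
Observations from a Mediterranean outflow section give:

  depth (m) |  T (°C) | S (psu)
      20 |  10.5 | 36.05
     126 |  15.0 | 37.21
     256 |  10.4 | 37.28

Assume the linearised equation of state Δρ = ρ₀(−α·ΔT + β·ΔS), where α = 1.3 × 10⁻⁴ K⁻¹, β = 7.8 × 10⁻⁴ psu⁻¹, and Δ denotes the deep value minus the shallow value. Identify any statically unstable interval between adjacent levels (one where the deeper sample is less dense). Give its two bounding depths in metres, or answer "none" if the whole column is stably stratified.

none

Evaluate Δρ/ρ₀ = −αΔT + βΔS across each adjacent pair:
  20–126 m: −αΔT+βΔS = −(1.3 × 10⁻⁴)(+4.5)+(7.8 × 10⁻⁴)(+1.16) = 3.2 × 10⁻⁴ → stable
  126–256 m: −αΔT+βΔS = −(1.3 × 10⁻⁴)(-4.6)+(7.8 × 10⁻⁴)(+0.07) = 6.5 × 10⁻⁴ → stable
Every interval has Δρ > 0: the column is stably stratified throughout.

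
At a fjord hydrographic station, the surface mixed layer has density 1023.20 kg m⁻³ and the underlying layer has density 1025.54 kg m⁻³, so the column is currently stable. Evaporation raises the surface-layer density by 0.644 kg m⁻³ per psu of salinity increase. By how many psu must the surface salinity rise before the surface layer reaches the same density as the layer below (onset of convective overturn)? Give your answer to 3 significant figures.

3.63 psu

Density deficit of the surface layer: 1025.54 − 1023.20 = 2.34 kg m⁻³.
Required change = 2.34 / 0.644 = 3.63 psu.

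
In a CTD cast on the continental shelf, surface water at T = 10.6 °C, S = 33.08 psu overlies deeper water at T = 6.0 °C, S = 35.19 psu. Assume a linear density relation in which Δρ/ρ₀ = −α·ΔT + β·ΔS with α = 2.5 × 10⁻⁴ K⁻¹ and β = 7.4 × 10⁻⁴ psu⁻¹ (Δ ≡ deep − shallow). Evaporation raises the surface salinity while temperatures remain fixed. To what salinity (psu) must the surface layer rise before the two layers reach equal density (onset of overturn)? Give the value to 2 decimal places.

Neutral buoyancy requires −α(T_deep − T_surf) + β(S_deep − S_surf′) = 0.
S_surf′ = S_deep − (α/β)·ΔT = 35.19 − (2.5 × 10⁻⁴/7.4 × 10⁻⁴)·(-4.6) = 36.7441 psu.
Increase required: 36.7441 − 33.08 = 3.6641 psu.

36.74 psu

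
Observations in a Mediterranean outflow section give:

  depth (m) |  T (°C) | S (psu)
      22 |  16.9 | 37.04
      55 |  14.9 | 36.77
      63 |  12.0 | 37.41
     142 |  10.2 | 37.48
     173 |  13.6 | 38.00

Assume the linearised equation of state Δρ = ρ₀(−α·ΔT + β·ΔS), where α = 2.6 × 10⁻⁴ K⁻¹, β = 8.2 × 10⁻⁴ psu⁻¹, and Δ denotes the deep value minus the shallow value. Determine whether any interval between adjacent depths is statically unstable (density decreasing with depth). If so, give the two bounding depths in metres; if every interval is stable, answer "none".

Evaluate Δρ/ρ₀ = −αΔT + βΔS across each adjacent pair:
  22–55 m: −αΔT+βΔS = −(2.6 × 10⁻⁴)(-2.0)+(8.2 × 10⁻⁴)(-0.27) = 3.0 × 10⁻⁴ → stable
  55–63 m: −αΔT+βΔS = −(2.6 × 10⁻⁴)(-2.9)+(8.2 × 10⁻⁴)(+0.64) = 1.3 × 10⁻³ → stable
  63–142 m: −αΔT+βΔS = −(2.6 × 10⁻⁴)(-1.8)+(8.2 × 10⁻⁴)(+0.07) = 5.3 × 10⁻⁴ → stable
  142–173 m: −αΔT+βΔS = −(2.6 × 10⁻⁴)(+3.4)+(8.2 × 10⁻⁴)(+0.52) = -4.6 × 10⁻⁴ → UNSTABLE
The 142–173 m interval has Δρ < 0: lighter water underlies denser water.

142–173 m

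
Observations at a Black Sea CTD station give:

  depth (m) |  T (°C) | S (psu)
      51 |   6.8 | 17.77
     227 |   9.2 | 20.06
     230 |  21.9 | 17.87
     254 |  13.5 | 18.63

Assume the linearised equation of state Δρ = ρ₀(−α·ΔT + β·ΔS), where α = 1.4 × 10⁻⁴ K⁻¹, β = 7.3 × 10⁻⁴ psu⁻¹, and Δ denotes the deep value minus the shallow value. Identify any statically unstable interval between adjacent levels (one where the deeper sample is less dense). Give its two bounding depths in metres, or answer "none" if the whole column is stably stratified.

Evaluate Δρ/ρ₀ = −αΔT + βΔS across each adjacent pair:
  51–227 m: −αΔT+βΔS = −(1.4 × 10⁻⁴)(+2.4)+(7.3 × 10⁻⁴)(+2.29) = 1.3 × 10⁻³ → stable
  227–230 m: −αΔT+βΔS = −(1.4 × 10⁻⁴)(+12.7)+(7.3 × 10⁻⁴)(-2.19) = -3.4 × 10⁻³ → UNSTABLE
  230–254 m: −αΔT+βΔS = −(1.4 × 10⁻⁴)(-8.4)+(7.3 × 10⁻⁴)(+0.76) = 1.7 × 10⁻³ → stable
The 227–230 m interval has Δρ < 0: lighter water underlies denser water.

227–230 m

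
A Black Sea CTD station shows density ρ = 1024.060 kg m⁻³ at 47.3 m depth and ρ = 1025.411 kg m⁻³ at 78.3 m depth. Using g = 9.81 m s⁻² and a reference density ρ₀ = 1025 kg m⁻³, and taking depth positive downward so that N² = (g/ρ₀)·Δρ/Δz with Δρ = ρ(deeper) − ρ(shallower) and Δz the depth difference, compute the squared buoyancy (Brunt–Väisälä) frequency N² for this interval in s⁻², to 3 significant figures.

Δρ = 1025.411 − 1024.060 = 1.351 kg m⁻³ over Δz = 78.3 − 47.3 = 31 m.
N² = (9.81/1025) × (1.351/31) = 4.1710 × 10⁻⁴ s⁻² ≈ 4.17 × 10⁻⁴ s⁻².

4.17 × 10⁻⁴ s⁻²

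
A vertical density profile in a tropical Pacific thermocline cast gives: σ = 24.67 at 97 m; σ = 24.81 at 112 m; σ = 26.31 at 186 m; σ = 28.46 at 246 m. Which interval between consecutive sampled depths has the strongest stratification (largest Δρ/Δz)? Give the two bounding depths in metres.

Compute the density gradient over each adjacent pair:
  97–112 m: Δρ/Δz = 0.14/15 = 9.3 × 10⁻³ kg m⁻⁴
  112–186 m: Δρ/Δz = 1.50/74 = 0.020 kg m⁻⁴
  186–246 m: Δρ/Δz = 2.15/60 = 0.036 kg m⁻⁴
The largest gradient is in the 186–246 m interval — the pycnocline.

186–246 m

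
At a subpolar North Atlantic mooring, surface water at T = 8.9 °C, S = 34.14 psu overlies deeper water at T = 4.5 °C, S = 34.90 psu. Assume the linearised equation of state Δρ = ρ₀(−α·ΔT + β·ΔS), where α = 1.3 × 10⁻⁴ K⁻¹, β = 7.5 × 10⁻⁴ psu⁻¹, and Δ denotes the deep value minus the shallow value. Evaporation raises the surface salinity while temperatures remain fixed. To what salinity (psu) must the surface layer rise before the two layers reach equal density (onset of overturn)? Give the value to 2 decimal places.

Neutral buoyancy requires −α(T_deep − T_surf) + β(S_deep − S_surf′) = 0.
S_surf′ = S_deep − (α/β)·ΔT = 34.90 − (1.3 × 10⁻⁴/7.5 × 10⁻⁴)·(-4.4) = 35.6627 psu.
Increase required: 35.6627 − 34.14 = 1.5227 psu.

35.66 psu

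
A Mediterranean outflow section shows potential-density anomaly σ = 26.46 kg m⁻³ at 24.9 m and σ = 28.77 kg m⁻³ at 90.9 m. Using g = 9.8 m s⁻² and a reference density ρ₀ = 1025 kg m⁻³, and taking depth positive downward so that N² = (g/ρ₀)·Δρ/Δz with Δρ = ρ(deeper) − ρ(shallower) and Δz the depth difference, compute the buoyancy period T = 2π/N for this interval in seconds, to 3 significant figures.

343 s

Δρ = 1028.77 − 1026.46 = 2.31 kg m⁻³ over Δz = 90.9 − 24.9 = 66 m.
N² = (9.8/1025) × (2.31/66) = 3.3463 × 10⁻⁴ s⁻².
N = √(3.3463 × 10⁻⁴) = 0.018293 rad s⁻¹, so T = 2π/N = 343.47 s ≈ 343 s.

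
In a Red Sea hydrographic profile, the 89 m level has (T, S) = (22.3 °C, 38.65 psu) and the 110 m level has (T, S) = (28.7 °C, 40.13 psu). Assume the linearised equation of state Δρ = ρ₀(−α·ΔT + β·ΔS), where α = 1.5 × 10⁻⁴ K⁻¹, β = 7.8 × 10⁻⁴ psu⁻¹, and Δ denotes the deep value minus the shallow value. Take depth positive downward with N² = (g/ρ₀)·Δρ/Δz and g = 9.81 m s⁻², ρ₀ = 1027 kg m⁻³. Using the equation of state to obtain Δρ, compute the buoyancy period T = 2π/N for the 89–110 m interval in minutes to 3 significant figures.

ΔT = +6.4 K, ΔS = +1.48 psu (deep − shallow).
Δρ/ρ₀ = −αΔT + βΔS = -9.60 × 10⁻⁴ + 1.1544 × 10⁻³ = 1.944 × 10⁻⁴, so Δρ ≈ 0.1996 kg m⁻³.
N² = (g/ρ₀)·Δρ/Δz = g·(Δρ/ρ₀)/Δz = 9.81 × 1.944 × 10⁻⁴ / 21 = 9.0813 × 10⁻⁵ s⁻².
N = √(9.0813 × 10⁻⁵) = 9.5296 × 10⁻³ rad s⁻¹ → T = 2π/N = 659.33 s = 10.989 min ≈ 11.0 min.

11.0 min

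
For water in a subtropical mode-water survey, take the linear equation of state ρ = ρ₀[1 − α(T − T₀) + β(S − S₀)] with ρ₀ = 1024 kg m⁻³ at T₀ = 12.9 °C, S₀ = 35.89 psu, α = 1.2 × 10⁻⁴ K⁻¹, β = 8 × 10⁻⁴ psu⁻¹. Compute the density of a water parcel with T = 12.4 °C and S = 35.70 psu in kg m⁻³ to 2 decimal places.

1023.91 kg m⁻³

T − T₀ = -0.5 K, S − S₀ = -0.19 psu.
Bracket = 1 − α·(-0.5) + β·(-0.19) = 1 + (-9.20 × 10⁻⁵) = 0.9999080.
ρ = 1024 × 0.9999080 = 1023.91 kg m⁻³.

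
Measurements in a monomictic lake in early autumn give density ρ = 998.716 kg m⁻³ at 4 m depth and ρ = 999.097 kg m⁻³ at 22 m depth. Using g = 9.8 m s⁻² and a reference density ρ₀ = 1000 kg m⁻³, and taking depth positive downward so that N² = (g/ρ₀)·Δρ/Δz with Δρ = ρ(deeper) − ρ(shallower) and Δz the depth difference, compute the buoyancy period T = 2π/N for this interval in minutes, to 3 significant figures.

Δρ = 999.097 − 998.716 = 0.381 kg m⁻³ over Δz = 22 − 4 = 18 m.
N² = (9.8/1000) × (0.381/18) = 2.0743 × 10⁻⁴ s⁻².
N = √(2.0743 × 10⁻⁴) = 0.014402 rad s⁻¹, so T = 2π/N = 436.27 s = 7.2712 min ≈ 7.27 min.

7.27 min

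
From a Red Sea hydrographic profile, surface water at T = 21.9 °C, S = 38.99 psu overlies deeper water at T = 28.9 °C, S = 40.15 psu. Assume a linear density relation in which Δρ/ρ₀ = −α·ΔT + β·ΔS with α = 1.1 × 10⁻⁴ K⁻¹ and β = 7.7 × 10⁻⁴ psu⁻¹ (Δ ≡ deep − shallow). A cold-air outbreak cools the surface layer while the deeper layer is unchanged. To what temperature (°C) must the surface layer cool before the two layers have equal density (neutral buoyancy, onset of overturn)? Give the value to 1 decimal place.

Neutral buoyancy requires Δρ = 0, i.e. −α(T_deep − T_surf′) + β(S_deep − S_surf) = 0.
T_surf′ = T_deep − (β/α)·ΔS = 28.9 − (7.7 × 10⁻⁴/1.1 × 10⁻⁴)·(+1.16) = 20.780 °C.
Cooling required: 21.9 − (20.780) = 1.120 °C.

20.8 °C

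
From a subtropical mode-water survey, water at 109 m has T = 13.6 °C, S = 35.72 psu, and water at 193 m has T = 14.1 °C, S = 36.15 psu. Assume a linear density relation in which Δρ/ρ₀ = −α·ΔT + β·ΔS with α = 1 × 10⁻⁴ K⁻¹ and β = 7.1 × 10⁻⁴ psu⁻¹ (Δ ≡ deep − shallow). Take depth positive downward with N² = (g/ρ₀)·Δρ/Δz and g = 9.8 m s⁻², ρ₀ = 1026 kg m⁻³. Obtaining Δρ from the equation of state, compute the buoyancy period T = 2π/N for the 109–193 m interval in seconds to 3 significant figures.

ΔT = +0.5 K, ΔS = +0.43 psu (deep − shallow).
Δρ/ρ₀ = −αΔT + βΔS = -5.00 × 10⁻⁵ + 3.053 × 10⁻⁴ = 2.553 × 10⁻⁴, so Δρ ≈ 0.2619 kg m⁻³.
N² = (g/ρ₀)·Δρ/Δz = g·(Δρ/ρ₀)/Δz = 9.8 × 2.553 × 10⁻⁴ / 84 = 2.9785 × 10⁻⁵ s⁻².
N = √(2.9785 × 10⁻⁵) = 5.4576 × 10⁻³ rad s⁻¹ → T = 2π/N = 1.1513 × 10³ s ≈ 1.15 × 10³ s.

1.15 × 10³ s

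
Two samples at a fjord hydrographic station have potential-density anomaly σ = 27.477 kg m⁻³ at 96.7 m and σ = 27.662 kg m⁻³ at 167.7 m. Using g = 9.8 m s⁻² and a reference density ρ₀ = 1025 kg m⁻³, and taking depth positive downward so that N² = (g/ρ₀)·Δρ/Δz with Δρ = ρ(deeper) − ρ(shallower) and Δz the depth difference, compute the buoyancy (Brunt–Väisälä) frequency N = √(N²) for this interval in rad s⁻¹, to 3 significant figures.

Δρ = 1027.662 − 1027.477 = 0.185 kg m⁻³ over Δz = 167.7 − 96.7 = 71 m.
N² = (9.8/1025) × (0.185/71) = 2.4912 × 10⁻⁵ s⁻².
N = √(2.4912 × 10⁻⁵) = 4.9912 × 10⁻³ rad s⁻¹ ≈ 4.99 × 10⁻³ rad s⁻¹.

4.99 × 10⁻³ rad s⁻¹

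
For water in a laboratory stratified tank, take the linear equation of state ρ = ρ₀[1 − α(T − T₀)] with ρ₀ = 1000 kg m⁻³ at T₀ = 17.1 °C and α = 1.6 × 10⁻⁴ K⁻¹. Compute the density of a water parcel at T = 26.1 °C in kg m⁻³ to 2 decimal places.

T − T₀ = +9.0 K.
Bracket = 1 − α·(+9.0) = 1 + (-1.44 × 10⁻³) = 0.9985600.
ρ = 1000 × 0.9985600 = 998.56 kg m⁻³.

998.56 kg m⁻³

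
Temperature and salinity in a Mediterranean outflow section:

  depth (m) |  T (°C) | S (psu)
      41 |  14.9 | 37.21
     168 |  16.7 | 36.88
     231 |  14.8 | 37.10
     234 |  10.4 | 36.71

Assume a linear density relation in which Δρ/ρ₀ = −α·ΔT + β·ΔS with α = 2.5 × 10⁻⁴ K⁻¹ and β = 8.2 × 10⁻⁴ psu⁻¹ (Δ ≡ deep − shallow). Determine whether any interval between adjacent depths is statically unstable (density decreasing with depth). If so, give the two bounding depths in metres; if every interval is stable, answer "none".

Evaluate Δρ/ρ₀ = −αΔT + βΔS across each adjacent pair:
  41–168 m: −αΔT+βΔS = −(2.5 × 10⁻⁴)(+1.8)+(8.2 × 10⁻⁴)(-0.33) = -7.2 × 10⁻⁴ → UNSTABLE
  168–231 m: −αΔT+βΔS = −(2.5 × 10⁻⁴)(-1.9)+(8.2 × 10⁻⁴)(+0.22) = 6.6 × 10⁻⁴ → stable
  231–234 m: −αΔT+βΔS = −(2.5 × 10⁻⁴)(-4.4)+(8.2 × 10⁻⁴)(-0.39) = 7.8 × 10⁻⁴ → stable
The 41–168 m interval has Δρ < 0: lighter water underlies denser water.

41–168 m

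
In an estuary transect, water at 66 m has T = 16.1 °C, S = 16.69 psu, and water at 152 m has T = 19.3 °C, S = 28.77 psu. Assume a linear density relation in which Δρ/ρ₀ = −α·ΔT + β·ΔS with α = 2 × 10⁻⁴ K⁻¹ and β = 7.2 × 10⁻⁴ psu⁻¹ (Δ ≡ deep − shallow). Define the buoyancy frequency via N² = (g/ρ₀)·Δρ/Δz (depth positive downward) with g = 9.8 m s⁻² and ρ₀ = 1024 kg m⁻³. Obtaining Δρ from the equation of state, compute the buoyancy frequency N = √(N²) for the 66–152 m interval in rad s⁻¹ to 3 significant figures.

ΔT = +3.2 K, ΔS = +12.08 psu (deep − shallow).
Δρ/ρ₀ = −αΔT + βΔS = -6.40 × 10⁻⁴ + 8.6976 × 10⁻³ = 8.0576 × 10⁻³, so Δρ ≈ 8.251 kg m⁻³.
N² = (g/ρ₀)·Δρ/Δz = g·(Δρ/ρ₀)/Δz = 9.8 × 8.0576 × 10⁻³ / 86 = 9.1819 × 10⁻⁴ s⁻².
N = √(9.1819 × 10⁻⁴) = 0.030302 rad s⁻¹ ≈ 0.0303 rad s⁻¹.

0.0303 rad s⁻¹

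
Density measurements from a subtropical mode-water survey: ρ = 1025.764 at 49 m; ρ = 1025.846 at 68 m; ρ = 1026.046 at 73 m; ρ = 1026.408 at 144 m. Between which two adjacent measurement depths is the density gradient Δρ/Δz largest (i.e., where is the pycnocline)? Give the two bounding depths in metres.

Compute the density gradient over each adjacent pair:
  49–68 m: Δρ/Δz = 0.082/19 = 4.3 × 10⁻³ kg m⁻⁴
  68–73 m: Δρ/Δz = 0.200/5 = 0.040 kg m⁻⁴
  73–144 m: Δρ/Δz = 0.362/71 = 5.1 × 10⁻³ kg m⁻⁴
The largest gradient is in the 68–73 m interval — the pycnocline.

68–73 m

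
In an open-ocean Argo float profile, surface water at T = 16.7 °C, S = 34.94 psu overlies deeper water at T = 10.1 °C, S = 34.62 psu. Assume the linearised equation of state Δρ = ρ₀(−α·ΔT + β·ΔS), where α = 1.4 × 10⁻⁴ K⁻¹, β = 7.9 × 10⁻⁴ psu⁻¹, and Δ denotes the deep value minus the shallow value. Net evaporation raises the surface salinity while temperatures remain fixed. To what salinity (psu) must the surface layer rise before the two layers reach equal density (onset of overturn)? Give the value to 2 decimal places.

Neutral buoyancy requires −α(T_deep − T_surf) + β(S_deep − S_surf′) = 0.
S_surf′ = S_deep − (α/β)·ΔT = 34.62 − (1.4 × 10⁻⁴/7.9 × 10⁻⁴)·(-6.6) = 35.7896 psu.
Increase required: 35.7896 − 34.94 = 0.8496 psu.

35.79 psu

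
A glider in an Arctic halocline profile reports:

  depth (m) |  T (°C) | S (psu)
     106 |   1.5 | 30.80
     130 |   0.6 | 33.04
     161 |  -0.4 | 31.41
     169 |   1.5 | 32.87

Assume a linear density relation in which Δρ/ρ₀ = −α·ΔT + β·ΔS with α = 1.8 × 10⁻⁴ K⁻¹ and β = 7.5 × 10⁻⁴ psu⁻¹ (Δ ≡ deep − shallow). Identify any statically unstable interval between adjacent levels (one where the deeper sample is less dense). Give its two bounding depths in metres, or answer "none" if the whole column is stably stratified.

Evaluate Δρ/ρ₀ = −αΔT + βΔS across each adjacent pair:
  106–130 m: −αΔT+βΔS = −(1.8 × 10⁻⁴)(-0.9)+(7.5 × 10⁻⁴)(+2.24) = 1.8 × 10⁻³ → stable
  130–161 m: −αΔT+βΔS = −(1.8 × 10⁻⁴)(-1.0)+(7.5 × 10⁻⁴)(-1.63) = -1.0 × 10⁻³ → UNSTABLE
  161–169 m: −αΔT+βΔS = −(1.8 × 10⁻⁴)(+1.9)+(7.5 × 10⁻⁴)(+1.46) = 7.5 × 10⁻⁴ → stable
The 130–161 m interval has Δρ < 0: lighter water underlies denser water.

130–161 m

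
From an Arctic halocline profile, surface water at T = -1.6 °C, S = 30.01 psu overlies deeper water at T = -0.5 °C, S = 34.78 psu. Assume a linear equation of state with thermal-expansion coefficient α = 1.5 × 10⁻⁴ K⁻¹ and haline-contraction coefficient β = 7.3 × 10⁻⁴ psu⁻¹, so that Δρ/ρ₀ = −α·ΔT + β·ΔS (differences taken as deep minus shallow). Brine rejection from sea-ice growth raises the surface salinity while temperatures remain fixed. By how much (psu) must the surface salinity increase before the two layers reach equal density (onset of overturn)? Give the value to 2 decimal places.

4.54 psu

Neutral buoyancy requires −α(T_deep − T_surf) + β(S_deep − S_surf′) = 0.
S_surf′ = S_deep − (α/β)·ΔT = 34.78 − (1.5 × 10⁻⁴/7.3 × 10⁻⁴)·(+1.1) = 34.5540 psu.
Increase required: 34.5540 − 30.01 = 4.5440 psu.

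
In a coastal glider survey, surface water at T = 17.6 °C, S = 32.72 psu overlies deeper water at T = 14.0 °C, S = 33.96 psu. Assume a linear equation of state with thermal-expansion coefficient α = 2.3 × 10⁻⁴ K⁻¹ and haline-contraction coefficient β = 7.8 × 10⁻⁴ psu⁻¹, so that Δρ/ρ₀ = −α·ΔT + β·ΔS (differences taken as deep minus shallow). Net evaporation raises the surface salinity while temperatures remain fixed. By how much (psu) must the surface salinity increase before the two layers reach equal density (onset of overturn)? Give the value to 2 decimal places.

2.30 psu

Neutral buoyancy requires −α(T_deep − T_surf) + β(S_deep − S_surf′) = 0.
S_surf′ = S_deep − (α/β)·ΔT = 33.96 − (2.3 × 10⁻⁴/7.8 × 10⁻⁴)·(-3.6) = 35.0215 psu.
Increase required: 35.0215 − 32.72 = 2.3015 psu.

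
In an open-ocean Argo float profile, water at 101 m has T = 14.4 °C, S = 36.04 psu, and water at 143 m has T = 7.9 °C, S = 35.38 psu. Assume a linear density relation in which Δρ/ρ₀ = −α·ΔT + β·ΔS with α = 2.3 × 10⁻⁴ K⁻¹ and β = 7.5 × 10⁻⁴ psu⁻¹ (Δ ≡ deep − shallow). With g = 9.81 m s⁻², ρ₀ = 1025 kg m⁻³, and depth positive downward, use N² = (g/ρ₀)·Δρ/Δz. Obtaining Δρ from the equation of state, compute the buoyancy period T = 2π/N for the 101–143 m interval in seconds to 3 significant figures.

411 s

ΔT = -6.5 K, ΔS = -0.66 psu (deep − shallow).
Δρ/ρ₀ = −αΔT + βΔS = 1.495 × 10⁻³ − 4.95 × 10⁻⁴ = 1.00 × 10⁻³, so Δρ ≈ 1.025 kg m⁻³.
N² = (g/ρ₀)·Δρ/Δz = g·(Δρ/ρ₀)/Δz = 9.81 × 1.00 × 10⁻³ / 42 = 2.3357 × 10⁻⁴ s⁻².
N = √(2.3357 × 10⁻⁴) = 0.015283 rad s⁻¹ → T = 2π/N = 411.12 s ≈ 411 s.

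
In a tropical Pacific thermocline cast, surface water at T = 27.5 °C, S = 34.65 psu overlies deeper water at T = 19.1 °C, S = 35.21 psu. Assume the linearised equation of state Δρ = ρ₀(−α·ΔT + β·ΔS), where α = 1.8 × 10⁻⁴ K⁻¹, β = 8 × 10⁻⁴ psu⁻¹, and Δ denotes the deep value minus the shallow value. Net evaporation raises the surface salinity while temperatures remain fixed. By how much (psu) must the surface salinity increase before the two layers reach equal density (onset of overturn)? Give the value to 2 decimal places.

2.45 psu

Neutral buoyancy requires −α(T_deep − T_surf) + β(S_deep − S_surf′) = 0.
S_surf′ = S_deep − (α/β)·ΔT = 35.21 − (1.8 × 10⁻⁴/8 × 10⁻⁴)·(-8.4) = 37.1000 psu.
Increase required: 37.1000 − 34.65 = 2.4500 psu.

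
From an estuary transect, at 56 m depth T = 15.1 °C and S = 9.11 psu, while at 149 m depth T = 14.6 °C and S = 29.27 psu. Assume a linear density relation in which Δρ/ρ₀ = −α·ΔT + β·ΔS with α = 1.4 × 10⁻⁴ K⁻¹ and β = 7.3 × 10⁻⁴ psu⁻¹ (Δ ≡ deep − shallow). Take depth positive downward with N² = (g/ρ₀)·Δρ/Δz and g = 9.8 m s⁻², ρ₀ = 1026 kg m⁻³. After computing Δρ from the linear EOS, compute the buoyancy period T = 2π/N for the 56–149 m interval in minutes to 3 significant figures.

ΔT = -0.5 K, ΔS = +20.16 psu (deep − shallow).
Δρ/ρ₀ = −αΔT + βΔS = 7.00 × 10⁻⁵ + 0.0147168 = 0.0147868, so Δρ ≈ 15.17 kg m⁻³.
N² = (g/ρ₀)·Δρ/Δz = g·(Δρ/ρ₀)/Δz = 9.8 × 0.0147868 / 93 = 1.5582 × 10⁻³ s⁻².
N = √(1.5582 × 10⁻³) = 0.039474 rad s⁻¹ → T = 2π/N = 159.17 s = 2.6528 min ≈ 2.65 min.

2.65 min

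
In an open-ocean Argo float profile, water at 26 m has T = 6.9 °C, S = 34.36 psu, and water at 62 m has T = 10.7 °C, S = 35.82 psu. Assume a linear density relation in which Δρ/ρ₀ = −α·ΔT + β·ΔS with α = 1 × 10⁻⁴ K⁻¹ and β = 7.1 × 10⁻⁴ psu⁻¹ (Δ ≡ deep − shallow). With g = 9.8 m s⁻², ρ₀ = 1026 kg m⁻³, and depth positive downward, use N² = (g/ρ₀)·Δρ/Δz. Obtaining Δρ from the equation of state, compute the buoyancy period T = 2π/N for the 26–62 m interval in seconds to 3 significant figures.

470 s

ΔT = +3.8 K, ΔS = +1.46 psu (deep − shallow).
Δρ/ρ₀ = −αΔT + βΔS = -3.80 × 10⁻⁴ + 1.0366 × 10⁻³ = 6.566 × 10⁻⁴, so Δρ ≈ 0.6737 kg m⁻³.
N² = (g/ρ₀)·Δρ/Δz = g·(Δρ/ρ₀)/Δz = 9.8 × 6.566 × 10⁻⁴ / 36 = 1.7874 × 10⁻⁴ s⁻².
N = √(1.7874 × 10⁻⁴) = 0.013369 rad s⁻¹ → T = 2π/N = 469.98 s ≈ 470 s.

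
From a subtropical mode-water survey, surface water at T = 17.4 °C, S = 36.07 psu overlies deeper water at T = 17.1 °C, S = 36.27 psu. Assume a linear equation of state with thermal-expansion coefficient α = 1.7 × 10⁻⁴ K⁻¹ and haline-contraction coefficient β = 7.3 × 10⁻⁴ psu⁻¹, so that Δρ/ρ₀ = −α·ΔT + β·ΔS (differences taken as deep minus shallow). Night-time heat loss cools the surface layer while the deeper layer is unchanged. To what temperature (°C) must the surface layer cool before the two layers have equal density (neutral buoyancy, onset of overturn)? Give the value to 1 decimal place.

16.2 °C

Neutral buoyancy requires Δρ = 0, i.e. −α(T_deep − T_surf′) + β(S_deep − S_surf) = 0.
T_surf′ = T_deep − (β/α)·ΔS = 17.1 − (7.3 × 10⁻⁴/1.7 × 10⁻⁴)·(+0.20) = 16.241 °C.
Cooling required: 17.4 − (16.241) = 1.159 °C.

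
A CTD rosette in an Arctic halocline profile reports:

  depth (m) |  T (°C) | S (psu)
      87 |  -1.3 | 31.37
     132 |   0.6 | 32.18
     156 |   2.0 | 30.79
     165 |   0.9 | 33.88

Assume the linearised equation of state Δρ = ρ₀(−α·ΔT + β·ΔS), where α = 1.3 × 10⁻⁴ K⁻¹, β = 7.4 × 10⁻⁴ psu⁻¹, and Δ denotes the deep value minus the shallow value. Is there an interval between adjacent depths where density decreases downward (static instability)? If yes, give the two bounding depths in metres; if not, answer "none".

Evaluate Δρ/ρ₀ = −αΔT + βΔS across each adjacent pair:
  87–132 m: −αΔT+βΔS = −(1.3 × 10⁻⁴)(+1.9)+(7.4 × 10⁻⁴)(+0.81) = 3.5 × 10⁻⁴ → stable
  132–156 m: −αΔT+βΔS = −(1.3 × 10⁻⁴)(+1.4)+(7.4 × 10⁻⁴)(-1.39) = -1.2 × 10⁻³ → UNSTABLE
  156–165 m: −αΔT+βΔS = −(1.3 × 10⁻⁴)(-1.1)+(7.4 × 10⁻⁴)(+3.09) = 2.4 × 10⁻³ → stable
The 132–156 m interval has Δρ < 0: lighter water underlies denser water.

132–156 m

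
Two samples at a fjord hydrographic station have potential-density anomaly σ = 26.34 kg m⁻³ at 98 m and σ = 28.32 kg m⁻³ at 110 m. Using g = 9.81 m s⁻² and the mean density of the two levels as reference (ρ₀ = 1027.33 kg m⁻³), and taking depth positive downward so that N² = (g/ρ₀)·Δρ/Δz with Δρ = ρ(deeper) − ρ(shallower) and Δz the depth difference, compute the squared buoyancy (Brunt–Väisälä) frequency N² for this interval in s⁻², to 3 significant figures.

Δρ = 1028.32 − 1026.34 = 1.98 kg m⁻³ over Δz = 110 − 98 = 12 m.
N² = (9.81/1027.33) × (1.98/12) = 1.5756 × 10⁻³ s⁻² ≈ 1.58 × 10⁻³ s⁻².
Since Δρ > 0 the layer is stably stratified.

1.58 × 10⁻³ s⁻²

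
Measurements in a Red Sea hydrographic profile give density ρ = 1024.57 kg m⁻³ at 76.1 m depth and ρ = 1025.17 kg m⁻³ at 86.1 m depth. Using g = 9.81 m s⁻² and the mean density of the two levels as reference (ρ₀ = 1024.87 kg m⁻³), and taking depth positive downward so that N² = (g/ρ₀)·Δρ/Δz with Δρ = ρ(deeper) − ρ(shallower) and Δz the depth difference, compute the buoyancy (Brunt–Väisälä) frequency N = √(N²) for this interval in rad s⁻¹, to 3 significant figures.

Δρ = 1025.17 − 1024.57 = 0.60 kg m⁻³ over Δz = 86.1 − 76.1 = 10 m.
N² = (9.81/1024.87) × (0.60/10) = 5.7432 × 10⁻⁴ s⁻².
N = √(5.7432 × 10⁻⁴) = 0.023965 rad s⁻¹ ≈ 0.0240 rad s⁻¹.

0.0240 rad s⁻¹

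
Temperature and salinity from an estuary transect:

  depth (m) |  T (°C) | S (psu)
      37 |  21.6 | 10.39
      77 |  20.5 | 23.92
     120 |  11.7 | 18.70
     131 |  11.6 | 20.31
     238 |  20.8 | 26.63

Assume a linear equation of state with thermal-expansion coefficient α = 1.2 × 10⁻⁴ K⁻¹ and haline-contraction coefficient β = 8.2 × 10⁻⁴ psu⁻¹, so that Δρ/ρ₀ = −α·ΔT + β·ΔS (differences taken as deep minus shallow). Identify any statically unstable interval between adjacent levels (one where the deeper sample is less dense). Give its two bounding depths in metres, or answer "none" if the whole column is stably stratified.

Evaluate Δρ/ρ₀ = −αΔT + βΔS across each adjacent pair:
  37–77 m: −αΔT+βΔS = −(1.2 × 10⁻⁴)(-1.1)+(8.2 × 10⁻⁴)(+13.53) = 0.011 → stable
  77–120 m: −αΔT+βΔS = −(1.2 × 10⁻⁴)(-8.8)+(8.2 × 10⁻⁴)(-5.22) = -3.2 × 10⁻³ → UNSTABLE
  120–131 m: −αΔT+βΔS = −(1.2 × 10⁻⁴)(-0.1)+(8.2 × 10⁻⁴)(+1.61) = 1.3 × 10⁻³ → stable
  131–238 m: −αΔT+βΔS = −(1.2 × 10⁻⁴)(+9.2)+(8.2 × 10⁻⁴)(+6.32) = 4.1 × 10⁻³ → stable
The 77–120 m interval has Δρ < 0: lighter water underlies denser water.

77–120 m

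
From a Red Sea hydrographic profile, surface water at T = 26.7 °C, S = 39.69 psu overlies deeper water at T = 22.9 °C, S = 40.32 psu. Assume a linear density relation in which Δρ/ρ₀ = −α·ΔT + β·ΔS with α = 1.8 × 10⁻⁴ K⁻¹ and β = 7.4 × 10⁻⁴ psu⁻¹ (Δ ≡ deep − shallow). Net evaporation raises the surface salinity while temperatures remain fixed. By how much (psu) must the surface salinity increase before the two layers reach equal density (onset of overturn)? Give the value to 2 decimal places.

Neutral buoyancy requires −α(T_deep − T_surf) + β(S_deep − S_surf′) = 0.
S_surf′ = S_deep − (α/β)·ΔT = 40.32 − (1.8 × 10⁻⁴/7.4 × 10⁻⁴)·(-3.8) = 41.2443 psu.
Increase required: 41.2443 − 39.69 = 1.5543 psu.

1.55 psu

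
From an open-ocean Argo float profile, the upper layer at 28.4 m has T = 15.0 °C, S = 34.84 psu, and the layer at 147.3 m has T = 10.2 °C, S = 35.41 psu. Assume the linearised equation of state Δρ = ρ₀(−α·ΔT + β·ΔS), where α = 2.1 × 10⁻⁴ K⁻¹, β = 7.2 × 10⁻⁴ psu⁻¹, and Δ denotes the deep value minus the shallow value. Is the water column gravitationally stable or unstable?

ΔT = 10.2 − 15.0 = -4.8 K and ΔS = 35.41 − 34.84 = +0.57 psu (deep − shallow).
−αΔT = 1.008 × 10⁻³; βΔS = 4.104 × 10⁻⁴; sum Δρ/ρ₀ = 1.4184 × 10⁻³.
Δρ/ρ₀ > 0, so Δρ > 0: deeper water is denser → statically stable.

stable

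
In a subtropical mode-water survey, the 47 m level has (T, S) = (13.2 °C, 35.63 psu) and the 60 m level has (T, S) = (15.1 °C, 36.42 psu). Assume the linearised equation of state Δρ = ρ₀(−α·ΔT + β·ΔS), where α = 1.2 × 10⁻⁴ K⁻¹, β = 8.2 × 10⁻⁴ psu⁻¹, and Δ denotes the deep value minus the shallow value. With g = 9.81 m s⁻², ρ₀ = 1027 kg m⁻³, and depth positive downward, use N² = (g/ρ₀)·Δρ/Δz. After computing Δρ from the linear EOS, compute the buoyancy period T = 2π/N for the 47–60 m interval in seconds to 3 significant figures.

353 s

ΔT = +1.9 K, ΔS = +0.79 psu (deep − shallow).
Δρ/ρ₀ = −αΔT + βΔS = -2.28 × 10⁻⁴ + 6.478 × 10⁻⁴ = 4.198 × 10⁻⁴, so Δρ ≈ 0.4311 kg m⁻³.
N² = (g/ρ₀)·Δρ/Δz = g·(Δρ/ρ₀)/Δz = 9.81 × 4.198 × 10⁻⁴ / 13 = 3.1679 × 10⁻⁴ s⁻².
N = √(3.1679 × 10⁻⁴) = 0.017799 rad s⁻¹ → T = 2π/N = 353.01 s ≈ 353 s.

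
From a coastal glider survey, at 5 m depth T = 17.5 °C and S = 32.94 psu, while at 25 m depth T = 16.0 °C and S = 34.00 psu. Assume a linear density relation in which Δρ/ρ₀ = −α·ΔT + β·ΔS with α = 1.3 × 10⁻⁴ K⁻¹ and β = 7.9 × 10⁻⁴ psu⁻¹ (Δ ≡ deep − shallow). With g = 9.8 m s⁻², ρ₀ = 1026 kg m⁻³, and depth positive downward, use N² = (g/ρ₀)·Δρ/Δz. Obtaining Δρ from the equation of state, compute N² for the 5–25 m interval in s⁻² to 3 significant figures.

ΔT = -1.5 K, ΔS = +1.06 psu (deep − shallow).
Δρ/ρ₀ = −αΔT + βΔS = 1.95 × 10⁻⁴ + 8.374 × 10⁻⁴ = 1.0324 × 10⁻³, so Δρ ≈ 1.059 kg m⁻³.
N² = (g/ρ₀)·Δρ/Δz = g·(Δρ/ρ₀)/Δz = 9.8 × 1.0324 × 10⁻³ / 20 = 5.0588 × 10⁻⁴ s⁻² ≈ 5.06 × 10⁻⁴ s⁻².

5.06 × 10⁻⁴ s⁻²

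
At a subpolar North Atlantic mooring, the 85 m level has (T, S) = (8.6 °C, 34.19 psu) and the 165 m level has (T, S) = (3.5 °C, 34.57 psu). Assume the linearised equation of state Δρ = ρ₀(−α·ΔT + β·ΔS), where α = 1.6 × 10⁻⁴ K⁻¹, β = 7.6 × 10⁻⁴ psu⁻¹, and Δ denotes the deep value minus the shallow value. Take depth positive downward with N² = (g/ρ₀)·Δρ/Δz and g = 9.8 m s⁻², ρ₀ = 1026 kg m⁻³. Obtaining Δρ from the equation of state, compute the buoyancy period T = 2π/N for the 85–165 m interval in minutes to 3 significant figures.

9.00 min

ΔT = -5.1 K, ΔS = +0.38 psu (deep − shallow).
Δρ/ρ₀ = −αΔT + βΔS = 8.16 × 10⁻⁴ + 2.888 × 10⁻⁴ = 1.1048 × 10⁻³, so Δρ ≈ 1.134 kg m⁻³.
N² = (g/ρ₀)·Δρ/Δz = g·(Δρ/ρ₀)/Δz = 9.8 × 1.1048 × 10⁻³ / 80 = 1.3534 × 10⁻⁴ s⁻².
N = √(1.3534 × 10⁻⁴) = 0.011634 rad s⁻¹ → T = 2π/N = 540.07 s = 9.0012 min ≈ 9.00 min.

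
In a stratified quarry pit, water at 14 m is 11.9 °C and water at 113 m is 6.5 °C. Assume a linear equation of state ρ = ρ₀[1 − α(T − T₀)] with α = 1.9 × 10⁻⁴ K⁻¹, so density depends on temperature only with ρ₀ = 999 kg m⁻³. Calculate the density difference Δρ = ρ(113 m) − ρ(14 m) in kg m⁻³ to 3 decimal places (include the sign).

ΔT = -5.4 K, Δρ/ρ₀ = −αΔT = 1.026 × 10⁻³.
Δρ = 999 × (1.026 × 10⁻³) = +1.025 kg m⁻³.
Positive Δρ: denser below, stable.

+1.025 kg m⁻³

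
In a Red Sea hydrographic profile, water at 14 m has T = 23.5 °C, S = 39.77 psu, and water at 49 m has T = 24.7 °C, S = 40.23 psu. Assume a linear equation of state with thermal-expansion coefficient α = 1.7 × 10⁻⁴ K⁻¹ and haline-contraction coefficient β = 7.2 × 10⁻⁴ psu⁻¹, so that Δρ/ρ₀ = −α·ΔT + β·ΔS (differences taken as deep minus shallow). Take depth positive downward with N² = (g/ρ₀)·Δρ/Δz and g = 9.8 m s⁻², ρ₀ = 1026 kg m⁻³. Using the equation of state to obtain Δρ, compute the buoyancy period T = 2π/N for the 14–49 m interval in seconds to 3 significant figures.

ΔT = +1.2 K, ΔS = +0.46 psu (deep − shallow).
Δρ/ρ₀ = −αΔT + βΔS = -2.04 × 10⁻⁴ + 3.312 × 10⁻⁴ = 1.272 × 10⁻⁴, so Δρ ≈ 0.1305 kg m⁻³.
N² = (g/ρ₀)·Δρ/Δz = g·(Δρ/ρ₀)/Δz = 9.8 × 1.272 × 10⁻⁴ / 35 = 3.5616 × 10⁻⁵ s⁻².
N = √(3.5616 × 10⁻⁵) = 5.9679 × 10⁻³ rad s⁻¹ → T = 2π/N = 1.0528 × 10³ s ≈ 1.05 × 10³ s.

1.05 × 10³ s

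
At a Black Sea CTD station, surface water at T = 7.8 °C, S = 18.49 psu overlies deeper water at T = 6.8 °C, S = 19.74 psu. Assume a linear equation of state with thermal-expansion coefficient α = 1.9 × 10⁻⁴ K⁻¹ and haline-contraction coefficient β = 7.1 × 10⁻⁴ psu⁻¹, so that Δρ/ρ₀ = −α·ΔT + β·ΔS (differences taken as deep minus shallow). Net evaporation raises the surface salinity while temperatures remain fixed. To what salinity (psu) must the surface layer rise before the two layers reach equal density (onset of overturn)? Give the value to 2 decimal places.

20.01 psu

Neutral buoyancy requires −α(T_deep − T_surf) + β(S_deep − S_surf′) = 0.
S_surf′ = S_deep − (α/β)·ΔT = 19.74 − (1.9 × 10⁻⁴/7.1 × 10⁻⁴)·(-1.0) = 20.0076 psu.
Increase required: 20.0076 − 18.49 = 1.5176 psu.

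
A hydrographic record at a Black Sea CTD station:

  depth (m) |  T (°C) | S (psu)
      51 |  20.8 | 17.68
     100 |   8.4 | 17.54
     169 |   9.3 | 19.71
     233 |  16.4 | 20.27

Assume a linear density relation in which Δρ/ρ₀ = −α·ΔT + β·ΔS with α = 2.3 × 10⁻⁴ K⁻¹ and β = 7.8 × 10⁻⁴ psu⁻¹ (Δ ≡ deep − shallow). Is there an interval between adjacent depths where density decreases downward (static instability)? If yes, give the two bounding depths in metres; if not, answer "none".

Evaluate Δρ/ρ₀ = −αΔT + βΔS across each adjacent pair:
  51–100 m: −αΔT+βΔS = −(2.3 × 10⁻⁴)(-12.4)+(7.8 × 10⁻⁴)(-0.14) = 2.7 × 10⁻³ → stable
  100–169 m: −αΔT+βΔS = −(2.3 × 10⁻⁴)(+0.9)+(7.8 × 10⁻⁴)(+2.17) = 1.5 × 10⁻³ → stable
  169–233 m: −αΔT+βΔS = −(2.3 × 10⁻⁴)(+7.1)+(7.8 × 10⁻⁴)(+0.56) = -1.2 × 10⁻³ → UNSTABLE
The 169–233 m interval has Δρ < 0: lighter water underlies denser water.

169–233 m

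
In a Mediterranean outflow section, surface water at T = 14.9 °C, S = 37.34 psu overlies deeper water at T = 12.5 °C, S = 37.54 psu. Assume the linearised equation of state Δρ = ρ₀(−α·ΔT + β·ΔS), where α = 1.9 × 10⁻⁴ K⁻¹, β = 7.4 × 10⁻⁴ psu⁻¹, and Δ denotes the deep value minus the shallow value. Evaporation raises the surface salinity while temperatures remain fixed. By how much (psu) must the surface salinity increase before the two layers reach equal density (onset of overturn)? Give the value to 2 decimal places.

Neutral buoyancy requires −α(T_deep − T_surf) + β(S_deep − S_surf′) = 0.
S_surf′ = S_deep − (α/β)·ΔT = 37.54 − (1.9 × 10⁻⁴/7.4 × 10⁻⁴)·(-2.4) = 38.1562 psu.
Increase required: 38.1562 − 37.34 = 0.8162 psu.

0.82 psu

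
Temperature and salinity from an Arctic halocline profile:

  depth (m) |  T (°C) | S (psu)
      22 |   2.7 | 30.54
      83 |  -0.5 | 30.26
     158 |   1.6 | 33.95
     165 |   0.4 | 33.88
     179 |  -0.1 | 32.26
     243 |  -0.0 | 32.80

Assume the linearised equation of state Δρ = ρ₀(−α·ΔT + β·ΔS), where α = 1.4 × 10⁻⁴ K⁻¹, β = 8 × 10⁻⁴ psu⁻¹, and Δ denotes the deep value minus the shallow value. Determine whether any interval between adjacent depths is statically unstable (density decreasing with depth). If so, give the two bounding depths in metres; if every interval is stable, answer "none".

Evaluate Δρ/ρ₀ = −αΔT + βΔS across each adjacent pair:
  22–83 m: −αΔT+βΔS = −(1.4 × 10⁻⁴)(-3.2)+(8 × 10⁻⁴)(-0.28) = 2.2 × 10⁻⁴ → stable
  83–158 m: −αΔT+βΔS = −(1.4 × 10⁻⁴)(+2.1)+(8 × 10⁻⁴)(+3.69) = 2.7 × 10⁻³ → stable
  158–165 m: −αΔT+βΔS = −(1.4 × 10⁻⁴)(-1.2)+(8 × 10⁻⁴)(-0.07) = 1.1 × 10⁻⁴ → stable
  165–179 m: −αΔT+βΔS = −(1.4 × 10⁻⁴)(-0.5)+(8 × 10⁻⁴)(-1.62) = -1.2 × 10⁻³ → UNSTABLE
  179–243 m: −αΔT+βΔS = −(1.4 × 10⁻⁴)(+0.1)+(8 × 10⁻⁴)(+0.54) = 4.2 × 10⁻⁴ → stable
The 165–179 m interval has Δρ < 0: lighter water underlies denser water.

165–179 m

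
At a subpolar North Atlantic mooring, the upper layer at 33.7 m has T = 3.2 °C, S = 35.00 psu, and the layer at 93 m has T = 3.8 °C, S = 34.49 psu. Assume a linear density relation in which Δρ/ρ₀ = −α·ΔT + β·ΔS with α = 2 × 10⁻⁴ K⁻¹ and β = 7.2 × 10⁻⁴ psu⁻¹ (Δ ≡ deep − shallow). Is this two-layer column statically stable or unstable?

unstable

ΔT = 3.8 − 3.2 = +0.6 K and ΔS = 34.49 − 35.00 = -0.51 psu (deep − shallow).
−αΔT = -1.20 × 10⁻⁴; βΔS = -3.672 × 10⁻⁴; sum Δρ/ρ₀ = -4.872 × 10⁻⁴.
Δρ/ρ₀ < 0, so Δρ < 0: deeper water is lighter → statically unstable; the column would overturn.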